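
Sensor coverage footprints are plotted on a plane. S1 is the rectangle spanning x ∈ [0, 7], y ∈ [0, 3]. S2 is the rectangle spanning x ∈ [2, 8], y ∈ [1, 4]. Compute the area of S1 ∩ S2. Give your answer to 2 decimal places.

10.00

|S1∩S2|: x∈[2,7], y∈[1,3] → 5·2 = 10.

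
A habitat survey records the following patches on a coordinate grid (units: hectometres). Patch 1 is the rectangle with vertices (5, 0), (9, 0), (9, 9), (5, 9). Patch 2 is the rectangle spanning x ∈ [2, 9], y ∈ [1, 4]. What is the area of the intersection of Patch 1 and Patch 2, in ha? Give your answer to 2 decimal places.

|Patch 1∩Patch 2|: x∈[5,9], y∈[1,4] → 4·3 = 12.

12.00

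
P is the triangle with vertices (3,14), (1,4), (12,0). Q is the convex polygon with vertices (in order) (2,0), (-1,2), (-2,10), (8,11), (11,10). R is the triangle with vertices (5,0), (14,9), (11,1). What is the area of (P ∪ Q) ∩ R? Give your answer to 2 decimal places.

The region (P ∪ Q) ∩ R is the polygon with vertices (11.132,1.351), (11,1), (9.8,0.8), (6.867,1.867), (9.261,4.261).
By the shoelace formula its area is 7.44.

7.44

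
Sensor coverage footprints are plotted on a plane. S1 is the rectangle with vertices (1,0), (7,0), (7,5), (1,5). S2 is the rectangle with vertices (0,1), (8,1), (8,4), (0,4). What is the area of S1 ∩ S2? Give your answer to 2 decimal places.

|S1∩S2|: x∈[1,7], y∈[1,4] → 6·3 = 18.

18.00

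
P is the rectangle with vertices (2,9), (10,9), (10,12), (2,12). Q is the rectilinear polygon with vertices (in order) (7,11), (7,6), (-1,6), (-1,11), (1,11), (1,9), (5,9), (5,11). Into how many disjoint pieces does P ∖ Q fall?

1

P ∖ Q is a single connected region.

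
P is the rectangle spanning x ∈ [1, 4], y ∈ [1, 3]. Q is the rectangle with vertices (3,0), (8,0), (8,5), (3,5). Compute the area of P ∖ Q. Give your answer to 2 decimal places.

4.00

|P∩Q|: x∈[3,4], y∈[1,3] → 1·2 = 2.
|P| = 6.
|P ∖ Q| = |P| − |P∩Q| = 6 − 2 = 4.00.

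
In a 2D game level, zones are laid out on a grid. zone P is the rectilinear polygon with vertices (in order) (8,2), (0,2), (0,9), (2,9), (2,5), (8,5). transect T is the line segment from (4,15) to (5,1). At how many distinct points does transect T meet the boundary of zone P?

2

The segment meets the boundary at (4.929,2), (4.714,5).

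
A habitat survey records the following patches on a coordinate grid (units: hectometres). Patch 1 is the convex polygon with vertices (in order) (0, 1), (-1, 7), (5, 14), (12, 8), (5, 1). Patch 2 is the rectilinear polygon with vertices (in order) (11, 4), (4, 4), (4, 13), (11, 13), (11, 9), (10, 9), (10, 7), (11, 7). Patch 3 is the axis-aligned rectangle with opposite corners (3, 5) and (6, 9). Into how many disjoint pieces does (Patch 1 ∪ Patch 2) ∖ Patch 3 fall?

1

(Patch 1 ∪ Patch 2) ∖ Patch 3 is a single connected region.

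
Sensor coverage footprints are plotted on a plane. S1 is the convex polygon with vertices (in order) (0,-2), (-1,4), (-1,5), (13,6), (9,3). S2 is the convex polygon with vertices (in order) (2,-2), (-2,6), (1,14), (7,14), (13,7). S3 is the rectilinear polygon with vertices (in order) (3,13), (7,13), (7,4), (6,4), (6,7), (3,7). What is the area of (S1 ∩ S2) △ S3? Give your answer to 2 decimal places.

68.51

|S1 ∩ S2| = 44.5776.
|(S1 ∩ S2) ∩ S3| = 1.5357.
|(S1 ∩ S2) △ S3| = 44.5776 + 27 − 3.0714 = 68.51.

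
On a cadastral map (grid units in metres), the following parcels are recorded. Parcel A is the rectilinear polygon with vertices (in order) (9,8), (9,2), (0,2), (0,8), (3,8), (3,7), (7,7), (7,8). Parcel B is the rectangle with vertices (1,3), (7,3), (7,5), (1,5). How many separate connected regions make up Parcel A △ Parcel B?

1

Parcel A △ Parcel B is a single connected region.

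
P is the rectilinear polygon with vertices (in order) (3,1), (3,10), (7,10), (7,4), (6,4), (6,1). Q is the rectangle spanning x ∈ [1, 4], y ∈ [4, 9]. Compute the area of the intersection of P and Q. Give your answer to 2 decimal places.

5.00

The intersection is the polygon with vertices (3,9), (4,9), (4,4), (3,4).
By the shoelace formula its area is 5.00.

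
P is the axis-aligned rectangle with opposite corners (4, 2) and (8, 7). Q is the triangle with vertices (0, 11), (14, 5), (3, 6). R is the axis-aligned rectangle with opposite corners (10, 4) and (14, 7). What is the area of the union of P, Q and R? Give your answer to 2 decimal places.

50.21

By inclusion–exclusion:
Individual areas: |P| = 20, |Q| = 26, |R| = 12.
|P∩Q| = 5.0909.
|P∩R| = 0 (no overlap).
|Q∩R| = 2.7013.
|P∩Q∩R| = 0.
|P ∪ Q ∪ R| = 58 − 7.7922 + 0 = 50.21.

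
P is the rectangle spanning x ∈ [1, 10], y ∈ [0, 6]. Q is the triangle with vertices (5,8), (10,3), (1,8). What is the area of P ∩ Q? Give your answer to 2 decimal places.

The intersection is the polygon with vertices (7,6), (10,3), (4.6,6).
By the shoelace formula its area is 3.60.

3.60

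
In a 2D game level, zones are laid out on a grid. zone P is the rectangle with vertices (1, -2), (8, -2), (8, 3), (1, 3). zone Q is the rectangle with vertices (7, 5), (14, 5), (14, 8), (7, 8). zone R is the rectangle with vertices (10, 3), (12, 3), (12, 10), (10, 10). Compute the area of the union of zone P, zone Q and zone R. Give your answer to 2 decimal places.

64.00

By inclusion–exclusion:
Individual areas: |zone P| = 35, |zone Q| = 21, |zone R| = 14.
|zone P∩zone Q| = 0 (no overlap).
|zone P∩zone R| = 0 (no overlap).
|zone Q∩zone R|: x∈[10,12], y∈[5,8] → 2·3 = 6.
|zone P∩zone Q∩zone R| = 0.
|zone P ∪ zone Q ∪ zone R| = 70 − 6 + 0 = 64.00.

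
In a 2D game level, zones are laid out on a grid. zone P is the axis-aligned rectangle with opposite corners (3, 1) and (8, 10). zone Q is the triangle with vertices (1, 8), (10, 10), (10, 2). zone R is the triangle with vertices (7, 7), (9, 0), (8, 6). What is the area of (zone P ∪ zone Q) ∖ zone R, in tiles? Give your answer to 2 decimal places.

|zone P ∪ zone Q| = 61.
|(zone P ∪ zone Q) ∩ zone R| = 1.9118.
|(zone P ∪ zone Q) ∖ zone R| = 61 − 1.9118 = 59.09.

59.09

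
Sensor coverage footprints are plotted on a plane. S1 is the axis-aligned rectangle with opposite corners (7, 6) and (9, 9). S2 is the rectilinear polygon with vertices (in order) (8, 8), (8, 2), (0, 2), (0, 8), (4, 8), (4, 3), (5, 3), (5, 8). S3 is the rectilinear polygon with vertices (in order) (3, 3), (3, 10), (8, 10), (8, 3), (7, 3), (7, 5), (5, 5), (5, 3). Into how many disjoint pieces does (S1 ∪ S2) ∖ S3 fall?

2

(S1 ∪ S2) ∖ S3 splits into 2 disjoint pieces (area 3, area 27).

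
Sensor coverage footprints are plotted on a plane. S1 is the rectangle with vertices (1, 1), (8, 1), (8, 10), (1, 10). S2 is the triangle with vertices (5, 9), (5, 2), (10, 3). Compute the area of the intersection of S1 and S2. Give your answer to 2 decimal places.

14.70

The intersection is the polygon with vertices (8,2.6), (5,2), (5,9), (8,5.4).
By the shoelace formula its area is 14.70.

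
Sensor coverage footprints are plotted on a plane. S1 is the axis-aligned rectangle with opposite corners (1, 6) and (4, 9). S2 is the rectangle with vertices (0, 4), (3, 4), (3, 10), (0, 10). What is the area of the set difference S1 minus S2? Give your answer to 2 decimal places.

3.00

|S1∩S2|: x∈[1,3], y∈[6,9] → 2·3 = 6.
|S1| = 9.
|S1 ∖ S2| = |S1| − |S1∩S2| = 9 − 6 = 3.00.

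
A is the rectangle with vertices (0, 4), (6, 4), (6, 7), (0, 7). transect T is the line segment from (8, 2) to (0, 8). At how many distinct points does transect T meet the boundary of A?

The segment meets the boundary at (1.333,7), (5.333,4).

2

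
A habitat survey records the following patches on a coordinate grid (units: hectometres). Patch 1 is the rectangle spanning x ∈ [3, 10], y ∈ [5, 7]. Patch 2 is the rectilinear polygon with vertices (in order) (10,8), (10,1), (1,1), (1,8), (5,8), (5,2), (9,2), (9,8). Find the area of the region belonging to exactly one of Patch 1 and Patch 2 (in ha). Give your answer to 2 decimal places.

|Patch 1| = 14, |Patch 2| = 39, |Patch 1∩Patch 2| = 6.
|Patch 1 △ Patch 2| = |Patch 1| + |Patch 2| − 2·|Patch 1∩Patch 2| = 14 + 39 − 12 = 41.00.

41.00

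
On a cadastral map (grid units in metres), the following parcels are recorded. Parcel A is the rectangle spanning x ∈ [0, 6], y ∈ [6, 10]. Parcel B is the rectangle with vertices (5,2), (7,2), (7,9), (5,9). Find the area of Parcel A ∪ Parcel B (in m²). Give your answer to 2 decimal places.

35.00

By inclusion–exclusion:
Individual areas: |Parcel A| = 24, |Parcel B| = 14.
|Parcel A∩Parcel B|: x∈[5,6], y∈[6,9] → 1·3 = 3.
|Parcel A ∪ Parcel B| = 38 − 3 = 35.00.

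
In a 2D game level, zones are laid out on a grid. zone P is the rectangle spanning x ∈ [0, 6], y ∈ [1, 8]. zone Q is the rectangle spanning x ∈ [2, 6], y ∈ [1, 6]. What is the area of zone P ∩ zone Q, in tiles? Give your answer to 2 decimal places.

|zone P∩zone Q|: x∈[2,6], y∈[1,6] → 4·5 = 20.

20.00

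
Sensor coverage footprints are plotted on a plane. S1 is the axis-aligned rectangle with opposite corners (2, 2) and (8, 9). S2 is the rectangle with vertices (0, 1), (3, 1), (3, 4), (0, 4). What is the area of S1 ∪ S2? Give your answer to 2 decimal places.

49.00

By inclusion–exclusion:
Individual areas: |S1| = 42, |S2| = 9.
|S1∩S2|: x∈[2,3], y∈[2,4] → 1·2 = 2.
|S1 ∪ S2| = 51 − 2 = 49.00.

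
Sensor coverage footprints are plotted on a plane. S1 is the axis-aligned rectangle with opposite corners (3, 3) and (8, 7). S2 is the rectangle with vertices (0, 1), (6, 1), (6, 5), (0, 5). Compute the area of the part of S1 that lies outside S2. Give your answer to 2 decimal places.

|S1∩S2|: x∈[3,6], y∈[3,5] → 3·2 = 6.
|S1| = 20.
|S1 ∖ S2| = |S1| − |S1∩S2| = 20 − 6 = 14.00.

14.00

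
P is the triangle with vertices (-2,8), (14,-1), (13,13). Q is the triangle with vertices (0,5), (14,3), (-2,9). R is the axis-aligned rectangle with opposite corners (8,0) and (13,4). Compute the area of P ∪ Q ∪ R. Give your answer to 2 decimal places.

118.43

By inclusion–exclusion:
Individual areas: |P| = 107.5, |Q| = 26, |R| = 20.
|P∩Q| = 20.0869.
|P∩R| = 14.9861.
|Q∩R| = 1.9792.
|P∩Q∩R| = 1.9792.
|P ∪ Q ∪ R| = 153.5 − 37.0522 + 1.9792 = 118.43.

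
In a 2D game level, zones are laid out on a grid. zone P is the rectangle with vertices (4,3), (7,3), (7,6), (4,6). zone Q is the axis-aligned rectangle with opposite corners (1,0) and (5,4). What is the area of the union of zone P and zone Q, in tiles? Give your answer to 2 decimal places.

24.00

By inclusion–exclusion:
Individual areas: |zone P| = 9, |zone Q| = 16.
|zone P∩zone Q|: x∈[4,5], y∈[3,4] → 1·1 = 1.
|zone P ∪ zone Q| = 25 − 1 = 24.00.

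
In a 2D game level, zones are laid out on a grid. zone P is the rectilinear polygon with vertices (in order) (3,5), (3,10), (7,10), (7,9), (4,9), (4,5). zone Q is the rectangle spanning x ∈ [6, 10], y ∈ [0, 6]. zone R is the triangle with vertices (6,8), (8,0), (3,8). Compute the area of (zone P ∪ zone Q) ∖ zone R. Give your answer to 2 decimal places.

26.90

|zone P ∪ zone Q| = 32.
|(zone P ∪ zone Q) ∩ zone R| = 5.1.
|(zone P ∪ zone Q) ∖ zone R| = 32 − 5.1 = 26.90.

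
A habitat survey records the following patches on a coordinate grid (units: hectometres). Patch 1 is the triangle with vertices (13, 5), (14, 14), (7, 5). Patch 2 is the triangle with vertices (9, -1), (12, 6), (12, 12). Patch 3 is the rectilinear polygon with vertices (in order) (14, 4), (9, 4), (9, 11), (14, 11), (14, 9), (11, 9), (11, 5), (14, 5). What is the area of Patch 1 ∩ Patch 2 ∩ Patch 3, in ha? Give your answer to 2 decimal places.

1.74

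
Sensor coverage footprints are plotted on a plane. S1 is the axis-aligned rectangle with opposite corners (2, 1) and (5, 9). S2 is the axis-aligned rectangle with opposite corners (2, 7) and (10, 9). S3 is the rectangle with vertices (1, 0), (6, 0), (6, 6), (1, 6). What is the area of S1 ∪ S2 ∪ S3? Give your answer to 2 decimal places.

49.00

By inclusion–exclusion:
Individual areas: |S1| = 24, |S2| = 16, |S3| = 30.
|S1∩S2|: x∈[2,5], y∈[7,9] → 3·2 = 6.
|S1∩S3|: x∈[2,5], y∈[1,6] → 3·5 = 15.
|S2∩S3| = 0 (no overlap).
|S1∩S2∩S3| = 0.
|S1 ∪ S2 ∪ S3| = 70 − 21 + 0 = 49.00.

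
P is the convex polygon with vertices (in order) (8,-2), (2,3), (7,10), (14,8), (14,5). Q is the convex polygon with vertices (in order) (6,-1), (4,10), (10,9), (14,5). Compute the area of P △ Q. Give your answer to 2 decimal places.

32.58

|P| = 83.5, |Q| = 60, |P∩Q| = 55.4605.
|P △ Q| = |P| + |Q| − 2·|P∩Q| = 83.5 + 60 − 110.921 = 32.58.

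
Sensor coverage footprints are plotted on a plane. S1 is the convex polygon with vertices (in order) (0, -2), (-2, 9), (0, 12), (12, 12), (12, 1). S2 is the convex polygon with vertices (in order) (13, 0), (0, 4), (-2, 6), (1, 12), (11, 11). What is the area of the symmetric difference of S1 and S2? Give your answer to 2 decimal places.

|S1| = 164, |S2| = 117, |S1∩S2| = 113.5741.
|S1 △ S2| = |S1| + |S2| − 2·|S1∩S2| = 164 + 117 − 227.1483 = 53.85.

53.85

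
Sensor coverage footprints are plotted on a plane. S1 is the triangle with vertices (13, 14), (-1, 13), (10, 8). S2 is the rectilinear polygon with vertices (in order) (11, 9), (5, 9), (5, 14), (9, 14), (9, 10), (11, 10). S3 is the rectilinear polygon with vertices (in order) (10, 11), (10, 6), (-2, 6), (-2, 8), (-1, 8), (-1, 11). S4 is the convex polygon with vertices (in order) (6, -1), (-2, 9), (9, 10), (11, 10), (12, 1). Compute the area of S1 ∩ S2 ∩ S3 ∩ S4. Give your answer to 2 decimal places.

2.86

The intersection is the polygon with vertices (10,10), (10,9), (7.8,9), (6.167,9.742), (9,10).
By the shoelace formula its area is 2.86.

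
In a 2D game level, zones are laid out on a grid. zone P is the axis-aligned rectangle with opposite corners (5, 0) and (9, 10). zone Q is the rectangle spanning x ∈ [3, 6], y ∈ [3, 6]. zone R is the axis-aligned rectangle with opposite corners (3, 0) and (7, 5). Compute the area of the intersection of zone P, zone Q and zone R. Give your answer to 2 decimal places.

2.00

The intersection is the polygon with vertices (6,3), (5,3), (5,5), (6,5).
By the shoelace formula its area is 2.00.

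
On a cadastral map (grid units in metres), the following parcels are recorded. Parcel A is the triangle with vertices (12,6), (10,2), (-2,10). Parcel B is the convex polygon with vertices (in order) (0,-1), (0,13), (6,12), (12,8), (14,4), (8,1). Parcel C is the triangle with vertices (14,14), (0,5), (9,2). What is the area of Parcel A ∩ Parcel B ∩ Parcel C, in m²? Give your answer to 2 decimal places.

The intersection is the polygon with vertices (2.8,6.8), (4.769,8.066), (10.809,6.34), (9.217,2.522).
By the shoelace formula its area is 21.18.

21.18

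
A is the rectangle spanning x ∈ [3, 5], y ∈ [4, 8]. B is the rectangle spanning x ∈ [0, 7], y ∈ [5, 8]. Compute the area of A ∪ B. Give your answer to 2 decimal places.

23.00

By inclusion–exclusion:
Individual areas: |A| = 8, |B| = 21.
|A∩B|: x∈[3,5], y∈[5,8] → 2·3 = 6.
|A ∪ B| = 29 − 6 = 23.00.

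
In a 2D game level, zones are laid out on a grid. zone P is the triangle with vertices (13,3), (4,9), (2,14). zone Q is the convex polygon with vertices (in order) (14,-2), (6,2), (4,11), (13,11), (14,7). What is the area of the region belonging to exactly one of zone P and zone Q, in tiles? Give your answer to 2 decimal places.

|zone P| = 16.5, |zone Q| = 95, |zone P∩zone Q| = 12.4783.
|zone P △ zone Q| = |zone P| + |zone Q| − 2·|zone P∩zone Q| = 16.5 + 95 − 24.9565 = 86.54.

86.54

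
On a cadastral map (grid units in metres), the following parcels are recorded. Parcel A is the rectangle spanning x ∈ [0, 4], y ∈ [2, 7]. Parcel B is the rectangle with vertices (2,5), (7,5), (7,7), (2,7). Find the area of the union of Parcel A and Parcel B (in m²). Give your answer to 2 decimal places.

By inclusion–exclusion:
Individual areas: |Parcel A| = 20, |Parcel B| = 10.
|Parcel A∩Parcel B|: x∈[2,4], y∈[5,7] → 2·2 = 4.
|Parcel A ∪ Parcel B| = 30 − 4 = 26.00.

26.00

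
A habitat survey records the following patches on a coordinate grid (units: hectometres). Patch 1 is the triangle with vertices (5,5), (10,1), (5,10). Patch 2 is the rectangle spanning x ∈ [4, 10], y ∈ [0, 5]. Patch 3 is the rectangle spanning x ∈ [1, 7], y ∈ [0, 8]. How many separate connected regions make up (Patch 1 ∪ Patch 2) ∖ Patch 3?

(Patch 1 ∪ Patch 2) ∖ Patch 3 splits into 2 disjoint pieces (area 1.1111, area 15.5444).

2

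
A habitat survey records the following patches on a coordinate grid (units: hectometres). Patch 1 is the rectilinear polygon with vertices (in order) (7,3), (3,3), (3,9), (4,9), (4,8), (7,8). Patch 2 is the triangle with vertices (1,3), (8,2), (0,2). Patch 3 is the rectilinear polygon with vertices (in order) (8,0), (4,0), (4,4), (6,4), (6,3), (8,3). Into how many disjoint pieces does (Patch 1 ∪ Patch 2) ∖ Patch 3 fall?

2

(Patch 1 ∪ Patch 2) ∖ Patch 3 splits into 2 disjoint pieces (area 19, area 2.8571).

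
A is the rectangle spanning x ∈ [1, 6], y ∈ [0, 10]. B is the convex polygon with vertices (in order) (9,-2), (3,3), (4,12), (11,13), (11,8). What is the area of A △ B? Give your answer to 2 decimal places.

|A| = 50, |B| = 86, |A∩B| = 22.0278.
|A △ B| = |A| + |B| − 2·|A∩B| = 50 + 86 − 44.0556 = 91.94.

91.94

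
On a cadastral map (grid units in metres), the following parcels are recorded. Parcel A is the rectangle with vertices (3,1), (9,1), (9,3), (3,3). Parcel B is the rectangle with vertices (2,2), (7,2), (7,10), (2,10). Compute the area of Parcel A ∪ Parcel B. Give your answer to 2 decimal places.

By inclusion–exclusion:
Individual areas: |Parcel A| = 12, |Parcel B| = 40.
|Parcel A∩Parcel B|: x∈[3,7], y∈[2,3] → 4·1 = 4.
|Parcel A ∪ Parcel B| = 52 − 4 = 48.00.

48.00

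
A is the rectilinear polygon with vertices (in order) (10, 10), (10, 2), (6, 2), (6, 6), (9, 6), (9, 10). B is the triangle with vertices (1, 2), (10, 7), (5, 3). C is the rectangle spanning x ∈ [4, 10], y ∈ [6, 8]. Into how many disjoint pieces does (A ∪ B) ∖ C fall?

2

(A ∪ B) ∖ C splits into 2 disjoint pieces (area 19.5444, area 2).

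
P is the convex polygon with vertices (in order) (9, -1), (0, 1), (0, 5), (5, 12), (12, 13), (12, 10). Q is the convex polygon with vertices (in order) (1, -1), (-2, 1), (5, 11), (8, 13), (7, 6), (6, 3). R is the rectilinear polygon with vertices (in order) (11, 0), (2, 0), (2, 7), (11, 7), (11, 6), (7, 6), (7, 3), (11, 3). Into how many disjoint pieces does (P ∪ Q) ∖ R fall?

3

(P ∪ Q) ∖ R splits into 3 disjoint pieces (area 64.6034, area 10.5, area 2.3864).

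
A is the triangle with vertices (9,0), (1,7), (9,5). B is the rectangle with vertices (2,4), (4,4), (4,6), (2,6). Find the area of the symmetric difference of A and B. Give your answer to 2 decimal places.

|A| = 20, |B| = 4, |A∩B| = 1.5089.
|A △ B| = |A| + |B| − 2·|A∩B| = 20 + 4 − 3.0179 = 20.98.

20.98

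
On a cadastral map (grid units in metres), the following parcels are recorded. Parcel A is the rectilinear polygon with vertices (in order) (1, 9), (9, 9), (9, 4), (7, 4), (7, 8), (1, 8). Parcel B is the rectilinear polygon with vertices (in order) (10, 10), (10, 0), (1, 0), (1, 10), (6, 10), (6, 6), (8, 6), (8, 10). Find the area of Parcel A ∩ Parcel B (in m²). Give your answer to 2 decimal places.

12.00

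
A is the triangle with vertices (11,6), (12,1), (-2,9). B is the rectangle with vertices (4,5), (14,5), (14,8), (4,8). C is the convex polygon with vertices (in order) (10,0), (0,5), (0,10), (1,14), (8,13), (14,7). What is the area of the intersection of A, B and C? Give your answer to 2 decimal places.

The intersection is the polygon with vertices (5,5), (4,5.571), (4,7.615), (11,6), (11.2,5).
By the shoelace formula its area is 12.47.

12.47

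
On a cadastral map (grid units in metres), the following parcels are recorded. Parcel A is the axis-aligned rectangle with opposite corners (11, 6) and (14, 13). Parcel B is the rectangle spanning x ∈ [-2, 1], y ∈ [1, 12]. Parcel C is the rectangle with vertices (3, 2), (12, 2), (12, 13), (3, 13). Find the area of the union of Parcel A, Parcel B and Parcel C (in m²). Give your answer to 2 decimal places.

146.00

By inclusion–exclusion:
Individual areas: |Parcel A| = 21, |Parcel B| = 33, |Parcel C| = 99.
|Parcel A∩Parcel B| = 0 (no overlap).
|Parcel A∩Parcel C|: x∈[11,12], y∈[6,13] → 1·7 = 7.
|Parcel B∩Parcel C| = 0 (no overlap).
|Parcel A∩Parcel B∩Parcel C| = 0.
|Parcel A ∪ Parcel B ∪ Parcel C| = 153 − 7 + 0 = 146.00.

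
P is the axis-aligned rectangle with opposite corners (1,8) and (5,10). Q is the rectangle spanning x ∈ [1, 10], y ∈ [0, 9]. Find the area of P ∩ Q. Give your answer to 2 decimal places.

|P∩Q|: x∈[1,5], y∈[8,9] → 4·1 = 4.

4.00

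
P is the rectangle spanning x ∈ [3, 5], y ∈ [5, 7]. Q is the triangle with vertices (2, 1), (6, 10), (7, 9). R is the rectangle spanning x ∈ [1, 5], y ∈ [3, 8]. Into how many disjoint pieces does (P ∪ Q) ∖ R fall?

2

(P ∪ Q) ∖ R splits into 2 disjoint pieces (area 0.3611, area 3.575).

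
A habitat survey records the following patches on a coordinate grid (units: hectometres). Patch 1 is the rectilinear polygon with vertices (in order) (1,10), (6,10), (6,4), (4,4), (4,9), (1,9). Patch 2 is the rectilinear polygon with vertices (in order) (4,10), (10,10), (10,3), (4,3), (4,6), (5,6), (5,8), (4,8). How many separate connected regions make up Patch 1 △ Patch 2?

3

Patch 1 △ Patch 2 splits into 3 disjoint pieces (area 3, area 30, area 2).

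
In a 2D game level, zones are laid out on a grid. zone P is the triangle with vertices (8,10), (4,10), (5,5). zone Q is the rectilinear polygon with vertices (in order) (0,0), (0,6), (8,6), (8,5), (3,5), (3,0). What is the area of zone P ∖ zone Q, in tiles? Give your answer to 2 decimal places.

|zone P| = 10, |zone P∩zone Q| = 0.4.
|zone P ∖ zone Q| = |zone P| − |zone P∩zone Q| = 10 − 0.4 = 9.60.

9.60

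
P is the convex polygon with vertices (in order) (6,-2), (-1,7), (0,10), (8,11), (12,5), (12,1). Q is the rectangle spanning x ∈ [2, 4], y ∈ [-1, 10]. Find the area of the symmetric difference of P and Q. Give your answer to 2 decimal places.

99.43

|P| = 110, |Q| = 22, |P∩Q| = 16.2857.
|P △ Q| = |P| + |Q| − 2·|P∩Q| = 110 + 22 − 32.5714 = 99.43.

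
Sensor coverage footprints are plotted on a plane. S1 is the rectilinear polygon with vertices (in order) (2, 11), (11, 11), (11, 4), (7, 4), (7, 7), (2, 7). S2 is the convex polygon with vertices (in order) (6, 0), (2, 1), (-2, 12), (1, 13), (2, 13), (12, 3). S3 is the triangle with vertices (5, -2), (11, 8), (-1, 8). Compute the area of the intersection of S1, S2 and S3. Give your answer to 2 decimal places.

The intersection is the polygon with vertices (9.5,5.5), (8.6,4), (7,4), (7,7), (2,7), (2,8), (7,8).
By the shoelace formula its area is 11.20.

11.20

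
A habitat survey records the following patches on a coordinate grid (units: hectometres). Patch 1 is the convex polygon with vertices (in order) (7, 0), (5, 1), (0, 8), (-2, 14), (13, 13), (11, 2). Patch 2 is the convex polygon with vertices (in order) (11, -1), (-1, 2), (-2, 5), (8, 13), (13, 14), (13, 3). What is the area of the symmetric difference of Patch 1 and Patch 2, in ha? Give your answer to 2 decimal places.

|Patch 1| = 138, |Patch 2| = 146, |Patch 1∩Patch 2| = 101.9705.
|Patch 1 △ Patch 2| = |Patch 1| + |Patch 2| − 2·|Patch 1∩Patch 2| = 138 + 146 − 203.9409 = 80.06.

80.06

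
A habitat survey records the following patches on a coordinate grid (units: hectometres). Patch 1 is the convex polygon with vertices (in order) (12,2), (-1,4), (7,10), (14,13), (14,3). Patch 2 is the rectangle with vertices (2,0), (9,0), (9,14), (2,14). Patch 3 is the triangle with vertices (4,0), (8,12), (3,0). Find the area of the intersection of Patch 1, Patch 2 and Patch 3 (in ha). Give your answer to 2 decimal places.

The intersection is the polygon with vertices (7.389,10.167), (5.024,3.073), (4.325,3.181), (7.203,10.087).
By the shoelace formula its area is 3.13.

3.13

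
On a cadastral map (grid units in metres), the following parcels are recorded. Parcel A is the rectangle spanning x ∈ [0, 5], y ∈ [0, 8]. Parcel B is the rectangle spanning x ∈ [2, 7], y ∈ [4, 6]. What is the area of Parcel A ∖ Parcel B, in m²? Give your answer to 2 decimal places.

|Parcel A∩Parcel B|: x∈[2,5], y∈[4,6] → 3·2 = 6.
|Parcel A| = 40.
|Parcel A ∖ Parcel B| = |Parcel A| − |Parcel A∩Parcel B| = 40 − 6 = 34.00.

34.00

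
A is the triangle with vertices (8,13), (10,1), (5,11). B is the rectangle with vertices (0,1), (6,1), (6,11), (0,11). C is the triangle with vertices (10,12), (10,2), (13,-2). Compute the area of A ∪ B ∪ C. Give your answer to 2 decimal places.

By inclusion–exclusion:
Individual areas: |A| = 20, |B| = 60, |C| = 15.
|A∩B| = 1.
|A∩C| = 0.
|B∩C| = 0.
|A∩B∩C| = 0.
|A ∪ B ∪ C| = 95 − 1 + 0 = 94.00.

94.00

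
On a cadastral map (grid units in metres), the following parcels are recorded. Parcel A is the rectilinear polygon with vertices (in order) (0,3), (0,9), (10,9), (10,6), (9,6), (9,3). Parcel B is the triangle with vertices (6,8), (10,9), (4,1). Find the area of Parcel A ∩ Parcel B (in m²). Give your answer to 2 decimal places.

12.07

The intersection is the polygon with vertices (4.571,3), (6,8), (10,9), (5.5,3).
By the shoelace formula its area is 12.07.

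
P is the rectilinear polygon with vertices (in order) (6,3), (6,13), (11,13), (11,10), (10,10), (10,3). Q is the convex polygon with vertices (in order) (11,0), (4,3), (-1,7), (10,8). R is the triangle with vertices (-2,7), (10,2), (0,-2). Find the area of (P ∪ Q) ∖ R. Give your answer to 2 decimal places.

|P ∪ Q| = 74.7273.
|(P ∪ Q) ∩ R| = 10.6589.
|(P ∪ Q) ∖ R| = 74.7273 − 10.6589 = 64.07.

64.07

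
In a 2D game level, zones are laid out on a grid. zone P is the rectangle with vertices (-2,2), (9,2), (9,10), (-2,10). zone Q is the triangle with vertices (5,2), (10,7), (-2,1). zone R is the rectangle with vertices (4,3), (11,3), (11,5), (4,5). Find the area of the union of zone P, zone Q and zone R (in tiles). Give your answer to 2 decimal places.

94.75

By inclusion–exclusion:
Individual areas: |zone P| = 88, |zone Q| = 15, |zone R| = 14.
|zone P∩zone Q| = 12.25.
|zone P∩zone R|: x∈[4,9], y∈[3,5] → 5·2 = 10.
|zone Q∩zone R| = 5.
|zone P∩zone Q∩zone R| = 5.
|zone P ∪ zone Q ∪ zone R| = 117 − 27.25 + 5 = 94.75.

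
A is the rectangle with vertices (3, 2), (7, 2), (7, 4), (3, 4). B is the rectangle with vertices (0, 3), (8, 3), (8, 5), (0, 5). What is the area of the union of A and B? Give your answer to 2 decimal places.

20.00

By inclusion–exclusion:
Individual areas: |A| = 8, |B| = 16.
|A∩B|: x∈[3,7], y∈[3,4] → 4·1 = 4.
|A ∪ B| = 24 − 4 = 20.00.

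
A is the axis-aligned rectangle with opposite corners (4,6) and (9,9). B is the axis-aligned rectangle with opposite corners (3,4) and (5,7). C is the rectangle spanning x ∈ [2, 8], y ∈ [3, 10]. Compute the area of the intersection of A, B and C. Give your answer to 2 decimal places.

The intersection is the polygon with vertices (4,7), (5,7), (5,6), (4,6).
By the shoelace formula its area is 1.00.

1.00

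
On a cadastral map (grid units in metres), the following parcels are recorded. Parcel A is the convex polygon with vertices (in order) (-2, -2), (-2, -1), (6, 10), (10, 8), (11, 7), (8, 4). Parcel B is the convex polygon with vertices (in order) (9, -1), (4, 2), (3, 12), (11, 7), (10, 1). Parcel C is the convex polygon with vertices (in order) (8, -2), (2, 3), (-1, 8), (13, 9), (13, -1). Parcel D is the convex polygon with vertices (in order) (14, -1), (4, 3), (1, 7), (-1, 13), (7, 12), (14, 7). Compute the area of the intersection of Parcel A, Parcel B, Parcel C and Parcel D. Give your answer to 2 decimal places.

29.78

The intersection is the polygon with vertices (8,4), (5.4,2.44), (4,3), (3.885,3.154), (3.538,6.615), (4.849,8.418), (8.333,8.667), (11,7).
By the shoelace formula its area is 29.78.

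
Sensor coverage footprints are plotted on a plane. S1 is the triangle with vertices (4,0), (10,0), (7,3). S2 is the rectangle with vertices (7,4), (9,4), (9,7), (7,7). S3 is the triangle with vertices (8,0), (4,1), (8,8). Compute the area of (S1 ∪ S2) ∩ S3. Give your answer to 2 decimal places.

|S1 ∪ S2| = 15.
|(S1 ∪ S2) ∩ S3| = 8.24.

8.24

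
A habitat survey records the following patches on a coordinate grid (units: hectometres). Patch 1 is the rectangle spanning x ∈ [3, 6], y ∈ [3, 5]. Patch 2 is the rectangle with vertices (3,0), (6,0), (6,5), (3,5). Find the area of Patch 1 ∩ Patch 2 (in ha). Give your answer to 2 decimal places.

6.00

|Patch 1∩Patch 2|: x∈[3,6], y∈[3,5] → 3·2 = 6.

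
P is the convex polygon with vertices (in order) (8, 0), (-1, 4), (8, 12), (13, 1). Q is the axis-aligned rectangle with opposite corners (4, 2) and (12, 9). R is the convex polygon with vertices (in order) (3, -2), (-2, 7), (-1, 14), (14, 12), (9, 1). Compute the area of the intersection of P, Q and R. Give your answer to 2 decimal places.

The intersection is the polygon with vertices (9.364,9), (11,5.4), (9.454,2), (4,2), (4,8.444), (4.625,9).
By the shoelace formula its area is 43.25.

43.25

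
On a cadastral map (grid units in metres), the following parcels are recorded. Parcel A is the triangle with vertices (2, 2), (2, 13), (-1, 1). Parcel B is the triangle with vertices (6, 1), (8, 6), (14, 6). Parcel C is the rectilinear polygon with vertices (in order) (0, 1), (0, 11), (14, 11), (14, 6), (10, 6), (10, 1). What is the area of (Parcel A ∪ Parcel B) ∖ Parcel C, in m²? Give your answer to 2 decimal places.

|Parcel A ∪ Parcel B| = 31.5.
|(Parcel A ∪ Parcel B) ∩ Parcel C| = 24.1667.
|(Parcel A ∪ Parcel B) ∖ Parcel C| = 31.5 − 24.1667 = 7.33.

7.33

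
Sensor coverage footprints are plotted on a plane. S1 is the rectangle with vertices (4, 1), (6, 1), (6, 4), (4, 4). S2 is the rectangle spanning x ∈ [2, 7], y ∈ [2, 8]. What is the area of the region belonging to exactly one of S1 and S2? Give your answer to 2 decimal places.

|S1∩S2|: x∈[4,6], y∈[2,4] → 2·2 = 4.
|S1 △ S2| = |S1| + |S2| − 2·|S1∩S2| = 6 + 30 − 8 = 28.00.

28.00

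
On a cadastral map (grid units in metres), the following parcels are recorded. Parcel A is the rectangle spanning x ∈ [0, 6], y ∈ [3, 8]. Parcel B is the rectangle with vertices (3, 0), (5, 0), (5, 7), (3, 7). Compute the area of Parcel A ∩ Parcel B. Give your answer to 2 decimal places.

8.00

|Parcel A∩Parcel B|: x∈[3,5], y∈[3,7] → 2·4 = 8.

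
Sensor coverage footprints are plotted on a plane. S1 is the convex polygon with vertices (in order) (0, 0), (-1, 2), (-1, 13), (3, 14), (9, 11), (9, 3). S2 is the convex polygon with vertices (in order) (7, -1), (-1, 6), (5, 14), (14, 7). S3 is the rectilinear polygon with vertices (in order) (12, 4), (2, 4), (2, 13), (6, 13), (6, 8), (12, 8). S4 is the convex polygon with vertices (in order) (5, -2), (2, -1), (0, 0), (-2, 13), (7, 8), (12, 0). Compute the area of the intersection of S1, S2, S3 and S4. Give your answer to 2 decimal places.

31.31

The intersection is the polygon with vertices (2,4), (2,10), (2.412,10.549), (6,8.556), (6,8), (7,8), (9,4.8), (9,4).
By the shoelace formula its area is 31.31.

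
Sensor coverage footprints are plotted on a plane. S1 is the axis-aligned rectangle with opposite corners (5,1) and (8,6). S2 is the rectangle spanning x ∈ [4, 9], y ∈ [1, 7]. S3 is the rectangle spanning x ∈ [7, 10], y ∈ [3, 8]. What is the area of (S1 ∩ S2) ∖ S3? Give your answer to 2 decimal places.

|S1 ∩ S2| = 15.
|(S1 ∩ S2) ∩ S3| = 3.
|(S1 ∩ S2) ∖ S3| = 15 − 3 = 12.00.

12.00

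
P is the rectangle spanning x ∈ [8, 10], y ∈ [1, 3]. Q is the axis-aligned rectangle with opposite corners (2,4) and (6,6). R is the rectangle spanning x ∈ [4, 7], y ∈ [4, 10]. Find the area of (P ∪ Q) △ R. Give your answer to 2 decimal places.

22.00

|P ∪ Q| = 12.
|(P ∪ Q) ∩ R| = 4.
|(P ∪ Q) △ R| = 12 + 18 − 8 = 22.00.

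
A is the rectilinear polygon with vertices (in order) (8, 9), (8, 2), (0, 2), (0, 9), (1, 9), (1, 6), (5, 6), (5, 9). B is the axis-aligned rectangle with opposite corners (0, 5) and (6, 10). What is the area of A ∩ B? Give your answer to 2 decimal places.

The intersection is the polygon with vertices (0,9), (1,9), (1,6), (5,6), (5,9), (6,9), (6,5), (0,5).
By the shoelace formula its area is 12.00.

12.00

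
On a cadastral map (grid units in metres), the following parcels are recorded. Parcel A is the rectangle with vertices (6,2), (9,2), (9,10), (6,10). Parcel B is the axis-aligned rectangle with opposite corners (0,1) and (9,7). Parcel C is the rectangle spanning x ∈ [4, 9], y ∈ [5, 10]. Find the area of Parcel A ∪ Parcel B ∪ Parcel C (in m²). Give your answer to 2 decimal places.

69.00

By inclusion–exclusion:
Individual areas: |Parcel A| = 24, |Parcel B| = 54, |Parcel C| = 25.
|Parcel A∩Parcel B|: x∈[6,9], y∈[2,7] → 3·5 = 15.
|Parcel A∩Parcel C|: x∈[6,9], y∈[5,10] → 3·5 = 15.
|Parcel B∩Parcel C|: x∈[4,9], y∈[5,7] → 5·2 = 10.
|Parcel A∩Parcel B∩Parcel C| = 6.
|Parcel A ∪ Parcel B ∪ Parcel C| = 103 − 40 + 6 = 69.00.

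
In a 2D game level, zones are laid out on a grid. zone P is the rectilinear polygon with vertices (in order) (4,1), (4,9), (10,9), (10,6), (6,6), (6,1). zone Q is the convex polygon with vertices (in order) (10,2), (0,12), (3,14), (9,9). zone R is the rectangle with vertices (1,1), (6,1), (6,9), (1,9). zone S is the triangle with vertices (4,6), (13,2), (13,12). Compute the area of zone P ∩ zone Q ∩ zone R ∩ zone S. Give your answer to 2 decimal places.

The intersection is the polygon with vertices (6,6), (5.2,6.8), (6,7.333).
By the shoelace formula its area is 0.53.

0.53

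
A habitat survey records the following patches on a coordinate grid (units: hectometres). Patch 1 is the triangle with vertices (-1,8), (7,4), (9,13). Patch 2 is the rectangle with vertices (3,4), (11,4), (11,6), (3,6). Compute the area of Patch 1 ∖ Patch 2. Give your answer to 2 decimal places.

35.56

|Patch 1| = 40, |Patch 1∩Patch 2| = 4.4444.
|Patch 1 ∖ Patch 2| = |Patch 1| − |Patch 1∩Patch 2| = 40 − 4.4444 = 35.56.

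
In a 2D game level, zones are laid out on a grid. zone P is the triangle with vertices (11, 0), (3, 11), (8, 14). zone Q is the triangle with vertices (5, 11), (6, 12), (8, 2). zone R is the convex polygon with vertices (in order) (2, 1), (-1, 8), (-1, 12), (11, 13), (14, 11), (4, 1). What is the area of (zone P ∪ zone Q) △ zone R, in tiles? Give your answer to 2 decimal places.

89.99

|zone P ∪ zone Q| = 40.2666.
|(zone P ∪ zone Q) ∩ zone R| = 30.3884.
|(zone P ∪ zone Q) △ zone R| = 40.2666 + 110.5 − 60.7768 = 89.99.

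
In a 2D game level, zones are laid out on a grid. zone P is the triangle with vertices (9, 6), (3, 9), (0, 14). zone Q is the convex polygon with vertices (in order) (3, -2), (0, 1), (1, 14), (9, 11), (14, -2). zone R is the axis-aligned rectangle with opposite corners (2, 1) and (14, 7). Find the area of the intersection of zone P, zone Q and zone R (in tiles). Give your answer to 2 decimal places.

The intersection is the polygon with vertices (9,6), (7,7), (7.875,7).
By the shoelace formula its area is 0.44.

0.44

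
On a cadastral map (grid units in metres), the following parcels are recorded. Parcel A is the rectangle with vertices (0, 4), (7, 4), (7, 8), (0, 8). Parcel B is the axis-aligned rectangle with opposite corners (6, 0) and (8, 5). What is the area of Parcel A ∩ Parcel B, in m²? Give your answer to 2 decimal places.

|Parcel A∩Parcel B|: x∈[6,7], y∈[4,5] → 1·1 = 1.

1.00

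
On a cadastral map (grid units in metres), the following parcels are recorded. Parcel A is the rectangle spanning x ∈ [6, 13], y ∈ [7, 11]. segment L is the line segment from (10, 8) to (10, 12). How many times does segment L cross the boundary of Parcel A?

1

The segment meets the boundary at (10,11).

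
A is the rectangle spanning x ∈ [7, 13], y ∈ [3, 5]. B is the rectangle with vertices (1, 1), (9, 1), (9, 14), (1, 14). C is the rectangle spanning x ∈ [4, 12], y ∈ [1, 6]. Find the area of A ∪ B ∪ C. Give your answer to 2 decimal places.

By inclusion–exclusion:
Individual areas: |A| = 12, |B| = 104, |C| = 40.
|A∩B|: x∈[7,9], y∈[3,5] → 2·2 = 4.
|A∩C|: x∈[7,12], y∈[3,5] → 5·2 = 10.
|B∩C|: x∈[4,9], y∈[1,6] → 5·5 = 25.
|A∩B∩C| = 4.
|A ∪ B ∪ C| = 156 − 39 + 4 = 121.00.

121.00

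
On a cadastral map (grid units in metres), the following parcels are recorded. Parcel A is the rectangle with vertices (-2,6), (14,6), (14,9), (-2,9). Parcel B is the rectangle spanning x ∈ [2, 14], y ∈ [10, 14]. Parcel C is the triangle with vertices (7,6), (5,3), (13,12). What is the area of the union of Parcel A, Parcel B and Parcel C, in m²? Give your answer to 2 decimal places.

By inclusion–exclusion:
Individual areas: |Parcel A| = 48, |Parcel B| = 48, |Parcel C| = 3.
|Parcel A∩Parcel B| = 0 (no overlap).
|Parcel A∩Parcel C| = 1.5.
|Parcel B∩Parcel C| = 0.2222.
|Parcel A∩Parcel B∩Parcel C| = 0.
|Parcel A ∪ Parcel B ∪ Parcel C| = 99 − 1.7222 + 0 = 97.28.

97.28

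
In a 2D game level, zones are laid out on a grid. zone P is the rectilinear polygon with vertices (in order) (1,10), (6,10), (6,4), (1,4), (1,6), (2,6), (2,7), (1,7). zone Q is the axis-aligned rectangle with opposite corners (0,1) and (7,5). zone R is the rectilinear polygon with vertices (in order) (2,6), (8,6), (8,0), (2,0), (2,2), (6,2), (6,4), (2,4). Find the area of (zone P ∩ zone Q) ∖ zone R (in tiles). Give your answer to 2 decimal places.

1.00

|zone P ∩ zone Q| = 5.
|(zone P ∩ zone Q) ∩ zone R| = 4.
|(zone P ∩ zone Q) ∖ zone R| = 5 − 4 = 1.00.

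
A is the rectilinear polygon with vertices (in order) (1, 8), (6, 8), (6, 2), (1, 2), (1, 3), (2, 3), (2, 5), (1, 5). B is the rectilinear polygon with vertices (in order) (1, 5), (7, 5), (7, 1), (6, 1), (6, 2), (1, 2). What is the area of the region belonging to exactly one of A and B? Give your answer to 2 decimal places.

21.00

|A| = 28, |B| = 19, |A∩B| = 13.
|A △ B| = |A| + |B| − 2·|A∩B| = 28 + 19 − 26 = 21.00.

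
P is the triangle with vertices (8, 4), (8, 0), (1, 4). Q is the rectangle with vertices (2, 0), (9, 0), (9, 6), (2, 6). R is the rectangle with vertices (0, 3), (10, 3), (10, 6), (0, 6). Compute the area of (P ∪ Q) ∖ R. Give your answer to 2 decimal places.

21.00

|P ∪ Q| = 42.2857.
|(P ∪ Q) ∩ R| = 21.2857.
|(P ∪ Q) ∖ R| = 42.2857 − 21.2857 = 21.00.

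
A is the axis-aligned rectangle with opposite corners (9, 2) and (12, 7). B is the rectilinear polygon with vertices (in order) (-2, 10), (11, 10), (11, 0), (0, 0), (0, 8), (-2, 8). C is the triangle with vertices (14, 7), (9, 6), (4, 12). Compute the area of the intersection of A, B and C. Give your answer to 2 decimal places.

The intersection is the polygon with vertices (9,7), (11,7), (11,6.4), (9,6).
By the shoelace formula its area is 1.60.

1.60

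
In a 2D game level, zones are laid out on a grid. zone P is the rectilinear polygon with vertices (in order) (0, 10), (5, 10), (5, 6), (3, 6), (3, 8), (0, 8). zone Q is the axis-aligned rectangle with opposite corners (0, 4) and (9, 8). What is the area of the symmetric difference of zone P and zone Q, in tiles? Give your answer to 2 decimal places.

42.00

|zone P| = 14, |zone Q| = 36, |zone P∩zone Q| = 4.
|zone P △ zone Q| = |zone P| + |zone Q| − 2·|zone P∩zone Q| = 14 + 36 − 8 = 42.00.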